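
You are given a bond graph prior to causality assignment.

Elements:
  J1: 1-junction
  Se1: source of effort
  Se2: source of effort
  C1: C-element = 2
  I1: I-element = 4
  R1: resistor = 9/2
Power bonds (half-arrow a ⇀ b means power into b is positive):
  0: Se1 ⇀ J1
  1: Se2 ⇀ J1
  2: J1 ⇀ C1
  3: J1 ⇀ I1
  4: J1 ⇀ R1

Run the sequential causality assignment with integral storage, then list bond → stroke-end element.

β0 |J1  (source Se1 imposes e)
β1 |J1  (Se2: effort source, stroke at far end)
β2 |J1  (C1 integral (e out))
β3 |I1  (I1 integral (f out))
β4 |J1  (J1: bond 3 brought flow, rest push out)

bond 0 stroke→J1
bond 1 stroke→J1
bond 2 stroke→J1
bond 3 stroke→I1
bond 4 stroke→J1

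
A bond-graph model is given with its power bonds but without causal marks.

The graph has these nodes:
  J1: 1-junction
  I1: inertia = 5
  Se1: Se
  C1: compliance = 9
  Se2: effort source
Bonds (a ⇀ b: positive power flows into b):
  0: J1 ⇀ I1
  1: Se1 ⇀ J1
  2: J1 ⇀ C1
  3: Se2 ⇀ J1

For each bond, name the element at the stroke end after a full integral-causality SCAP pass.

β0 stroke at I1
β1 stroke at J1
β2 stroke at J1
β3 stroke at J1

b1 →J1  (Se1 fixes effort; stroke away)
b3 →J1  (source Se2 imposes e)
b0 →I1  (I1 outputs flow p/I1)
b2 →J1  (J1 flow already set via bond 0)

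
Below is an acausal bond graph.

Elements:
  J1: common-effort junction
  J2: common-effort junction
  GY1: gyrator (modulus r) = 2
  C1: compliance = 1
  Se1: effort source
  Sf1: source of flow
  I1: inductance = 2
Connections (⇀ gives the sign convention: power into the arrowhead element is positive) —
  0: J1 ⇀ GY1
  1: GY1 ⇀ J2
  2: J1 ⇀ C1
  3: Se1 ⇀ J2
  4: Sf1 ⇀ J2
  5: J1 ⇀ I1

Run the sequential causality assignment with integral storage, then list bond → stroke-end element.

#3 →J2  (source Se1 imposes e)
#4 →Sf1  (source Sf1 imposes f)
#1 →GY1  (common-e at J2 fixed by 3)
#0 →GY1  (GY1 both-in/both-out from 1)
#2 →J1  (C1: C, integral causality)
#5 →I1  (J1 effort already set via bond 2)

#0 stroke→GY1
#1 stroke→GY1
#2 stroke→J1
#3 stroke→J2
#4 stroke→Sf1
#5 stroke→I1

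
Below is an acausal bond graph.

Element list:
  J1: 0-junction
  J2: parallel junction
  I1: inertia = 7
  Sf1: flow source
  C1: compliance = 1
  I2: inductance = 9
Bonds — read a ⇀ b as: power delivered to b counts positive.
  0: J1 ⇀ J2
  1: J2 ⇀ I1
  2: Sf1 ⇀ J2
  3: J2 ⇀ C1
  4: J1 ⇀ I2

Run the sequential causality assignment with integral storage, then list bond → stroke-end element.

bond 0 stroke→J1
bond 1 stroke→I1
bond 2 stroke→Sf1
bond 3 stroke→J2
bond 4 stroke→I2

bond 2 |Sf1  (Sf1 fixes flow; stroke at Sf1)
bond 1 |I1  (prefer integral on I1)
bond 3 |J2  (C1 outputs effort q/C1)
bond 0 |J1  (J2 effort already set via bond 3)
bond 4 |I2  (J1: bond 0 brought effort, rest push out)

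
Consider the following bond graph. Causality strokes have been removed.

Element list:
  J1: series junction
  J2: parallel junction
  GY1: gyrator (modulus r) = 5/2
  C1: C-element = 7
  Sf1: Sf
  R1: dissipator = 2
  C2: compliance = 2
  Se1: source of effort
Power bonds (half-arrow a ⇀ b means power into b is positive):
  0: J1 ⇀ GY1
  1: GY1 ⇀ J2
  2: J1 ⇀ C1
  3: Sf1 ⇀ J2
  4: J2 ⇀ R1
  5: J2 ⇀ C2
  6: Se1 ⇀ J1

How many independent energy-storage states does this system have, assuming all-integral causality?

2  (C1, C2 all integral)

b3 stroke at Sf1  (Sf1 (Sf) sets flow on bond)
b6 stroke at J1  (Se1 fixes effort; stroke away)
b2 stroke at J1  (C1: C, integral causality)
b0 stroke at GY1  (J1 needs exactly one f-in)
b1 stroke at GY1  (through GY1, causality inverts; strokes same side of GY1)
b5 stroke at J2  (C2 outputs effort q/C2)
b4 stroke at R1  (common-e at J2 fixed by 5)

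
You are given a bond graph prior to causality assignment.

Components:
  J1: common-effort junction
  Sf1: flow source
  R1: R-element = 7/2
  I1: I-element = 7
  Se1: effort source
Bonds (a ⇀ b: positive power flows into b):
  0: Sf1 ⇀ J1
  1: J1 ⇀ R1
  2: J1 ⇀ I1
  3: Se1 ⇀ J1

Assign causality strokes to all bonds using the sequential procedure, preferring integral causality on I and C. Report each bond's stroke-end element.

bond 0 →Sf1
bond 1 →R1
bond 2 →I1
bond 3 →J1

b0 stroke at Sf1  (Sf1 (Sf) sets flow on bond)
b3 stroke at J1  (Se1 (Se) sets effort on bond)
b1 stroke at R1  (J1: bond 3 brought effort, rest push out)
b2 stroke at I1  (0-jn J1 has e-setter on 3)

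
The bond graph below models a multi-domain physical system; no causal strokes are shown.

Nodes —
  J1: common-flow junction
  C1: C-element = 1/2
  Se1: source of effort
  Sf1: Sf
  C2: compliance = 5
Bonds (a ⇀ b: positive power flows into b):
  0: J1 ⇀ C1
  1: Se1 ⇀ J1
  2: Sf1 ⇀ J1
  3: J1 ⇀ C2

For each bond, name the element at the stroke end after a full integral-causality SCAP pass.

bond 1 |J1  (Se1 (Se) sets effort on bond)
bond 2 |Sf1  (Sf1: flow source, stroke at near end)
bond 0 |J1  (J1: bond 2 brought flow, rest push out)
bond 3 |J1  (1-jn J1 has f-setter on 2)

β0 |J1
β1 |J1
β2 |Sf1
β3 |J1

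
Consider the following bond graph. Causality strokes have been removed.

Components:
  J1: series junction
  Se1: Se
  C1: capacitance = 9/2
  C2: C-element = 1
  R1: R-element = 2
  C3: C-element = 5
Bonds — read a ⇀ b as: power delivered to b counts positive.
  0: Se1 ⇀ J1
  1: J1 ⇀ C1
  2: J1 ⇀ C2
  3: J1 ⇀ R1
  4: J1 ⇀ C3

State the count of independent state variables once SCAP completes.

3  (C1, C2, C3 all integral)

β0 →J1  (source Se1 imposes e)
β1 →J1  (C1: C, integral causality)
β2 →J1  (C2 integral (e out))
β4 →J1  (prefer integral on C3)
β3 →R1  (J1 needs exactly one f-in)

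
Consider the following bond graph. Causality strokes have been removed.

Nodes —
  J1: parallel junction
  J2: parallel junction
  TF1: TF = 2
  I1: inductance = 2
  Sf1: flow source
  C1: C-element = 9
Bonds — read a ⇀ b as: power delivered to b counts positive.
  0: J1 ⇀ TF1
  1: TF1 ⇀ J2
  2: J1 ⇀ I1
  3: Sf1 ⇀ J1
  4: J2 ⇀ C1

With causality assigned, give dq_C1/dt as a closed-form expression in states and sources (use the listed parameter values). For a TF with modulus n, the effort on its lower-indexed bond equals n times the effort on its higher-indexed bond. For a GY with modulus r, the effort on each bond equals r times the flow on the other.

b3 →Sf1  (Sf1: flow source, stroke at near end)
b2 →I1  (I1: I, integral causality)
b0 →J1  (J1 needs exactly one e-in)
b1 →TF1  (TF1: transformer flips bond 0)
b4 →J2  (J2 needs exactly one e-in)

dq_C1/dt = 2*F_Sf1 - p_I1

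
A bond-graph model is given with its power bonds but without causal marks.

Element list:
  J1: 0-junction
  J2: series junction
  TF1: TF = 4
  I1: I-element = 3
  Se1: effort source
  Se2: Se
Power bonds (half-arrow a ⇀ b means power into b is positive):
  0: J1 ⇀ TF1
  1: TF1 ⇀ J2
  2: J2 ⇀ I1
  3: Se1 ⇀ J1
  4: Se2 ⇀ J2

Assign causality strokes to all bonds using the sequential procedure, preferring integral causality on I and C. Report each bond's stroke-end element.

bond 3 |J1  (Se1: effort source, stroke at far end)
bond 4 |J2  (Se2: effort source, stroke at far end)
bond 0 |TF1  (0-jn J1 has e-setter on 3)
bond 1 |J2  (TF TF1: opposite of bond 0)
bond 2 |I1  (J2 needs exactly one f-in)

bond 0 stroke at TF1
bond 1 stroke at J2
bond 2 stroke at I1
bond 3 stroke at J1
bond 4 stroke at J2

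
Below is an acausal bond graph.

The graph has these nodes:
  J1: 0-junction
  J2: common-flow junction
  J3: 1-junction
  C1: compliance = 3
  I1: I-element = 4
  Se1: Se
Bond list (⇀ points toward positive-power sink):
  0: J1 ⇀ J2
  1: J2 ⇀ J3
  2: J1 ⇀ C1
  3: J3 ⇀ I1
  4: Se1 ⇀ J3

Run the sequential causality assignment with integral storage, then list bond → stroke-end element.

#0 stroke at J2
#1 stroke at J3
#2 stroke at J1
#3 stroke at I1
#4 stroke at J3

b4 →J3  (source Se1 imposes e)
b2 →J1  (C1 integral (e out))
b0 →J2  (J1 effort already set via bond 2)
b1 →J3  (only one flow-in slot at J2)
b3 →I1  (only one flow-in slot at J3)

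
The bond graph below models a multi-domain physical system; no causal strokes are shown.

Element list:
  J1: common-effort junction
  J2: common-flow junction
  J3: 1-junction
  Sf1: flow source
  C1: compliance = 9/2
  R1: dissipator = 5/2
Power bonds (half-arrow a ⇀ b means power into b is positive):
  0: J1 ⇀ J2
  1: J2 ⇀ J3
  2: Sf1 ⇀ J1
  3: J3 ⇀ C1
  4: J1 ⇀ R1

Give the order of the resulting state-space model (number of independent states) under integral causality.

1  (C1 all integral)

β2 |Sf1  (Sf1: flow source, stroke at near end)
β3 |J3  (C1: C, integral causality)
β1 |J2  (closing 1-jn rule on J3)
β0 |J1  (closing 1-jn rule on J2)
β4 |R1  (J1: bond 0 brought effort, rest push out)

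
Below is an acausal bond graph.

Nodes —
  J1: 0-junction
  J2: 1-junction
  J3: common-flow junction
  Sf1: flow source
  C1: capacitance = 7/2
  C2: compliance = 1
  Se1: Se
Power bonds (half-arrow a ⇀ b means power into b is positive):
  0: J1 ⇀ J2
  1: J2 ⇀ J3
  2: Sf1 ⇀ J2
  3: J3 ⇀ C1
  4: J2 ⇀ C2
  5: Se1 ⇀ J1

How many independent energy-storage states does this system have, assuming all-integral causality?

2  (C1, C2 all integral)

#2 stroke at Sf1  (Sf1 fixes flow; stroke at Sf1)
#5 stroke at J1  (Se1 fixes effort; stroke away)
#0 stroke at J2  (common-e at J1 fixed by 5)
#1 stroke at J2  (J2: bond 2 brought flow, rest push out)
#4 stroke at J2  (1-jn J2 has f-setter on 2)
#3 stroke at J3  (1-jn J3 has f-setter on 1)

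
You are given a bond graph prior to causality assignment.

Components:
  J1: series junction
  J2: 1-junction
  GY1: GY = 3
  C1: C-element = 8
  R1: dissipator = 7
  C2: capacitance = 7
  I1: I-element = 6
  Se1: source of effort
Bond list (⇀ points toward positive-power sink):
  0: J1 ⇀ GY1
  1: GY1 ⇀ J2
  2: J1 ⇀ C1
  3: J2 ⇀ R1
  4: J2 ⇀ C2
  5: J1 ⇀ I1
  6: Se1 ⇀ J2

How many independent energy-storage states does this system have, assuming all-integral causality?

b6 stroke at J2  (Se1 (Se) sets effort on bond)
b2 stroke at J1  (C1 integral (e out))
b4 stroke at J2  (prefer integral on C2)
b5 stroke at I1  (prefer integral on I1)
b0 stroke at J1  (J1: bond 5 brought flow, rest push out)
b1 stroke at J2  (through GY1, causality inverts; strokes same side of GY1)
b3 stroke at R1  (J2 needs exactly one f-in)

3  (C1, C2, I1 all integral)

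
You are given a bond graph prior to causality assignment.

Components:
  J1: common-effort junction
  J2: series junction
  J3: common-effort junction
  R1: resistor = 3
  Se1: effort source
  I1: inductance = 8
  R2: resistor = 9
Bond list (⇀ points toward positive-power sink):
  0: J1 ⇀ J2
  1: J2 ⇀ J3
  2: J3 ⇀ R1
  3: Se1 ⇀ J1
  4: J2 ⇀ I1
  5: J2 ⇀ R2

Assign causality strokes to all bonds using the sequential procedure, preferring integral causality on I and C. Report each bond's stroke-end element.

b3 →J1  (Se1 (Se) sets effort on bond)
b0 →J2  (common-e at J1 fixed by 3)
b4 →I1  (I1 integral (f out))
b1 →J2  (common-f at J2 fixed by 4)
b5 →J2  (common-f at J2 fixed by 4)
b2 →J3  (closing 0-jn rule on J3)

b0 |J2
b1 |J2
b2 |J3
b3 |J1
b4 |I1
b5 |J2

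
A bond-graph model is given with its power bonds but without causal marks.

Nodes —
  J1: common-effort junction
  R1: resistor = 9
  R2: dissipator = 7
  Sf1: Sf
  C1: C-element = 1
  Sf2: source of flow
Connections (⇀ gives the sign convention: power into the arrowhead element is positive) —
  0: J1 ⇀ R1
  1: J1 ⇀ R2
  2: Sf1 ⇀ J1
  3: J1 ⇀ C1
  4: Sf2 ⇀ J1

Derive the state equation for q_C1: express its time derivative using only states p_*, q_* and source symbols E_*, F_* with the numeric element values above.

β2 →Sf1  (source Sf1 imposes f)
β4 →Sf2  (Sf2: flow source, stroke at near end)
β3 →J1  (C1 integral (e out))
β0 →R1  (J1: bond 3 brought effort, rest push out)
β1 →R2  (0-jn J1 has e-setter on 3)

dq_C1/dt = F_Sf1 + F_Sf2 - 16*q_C1/63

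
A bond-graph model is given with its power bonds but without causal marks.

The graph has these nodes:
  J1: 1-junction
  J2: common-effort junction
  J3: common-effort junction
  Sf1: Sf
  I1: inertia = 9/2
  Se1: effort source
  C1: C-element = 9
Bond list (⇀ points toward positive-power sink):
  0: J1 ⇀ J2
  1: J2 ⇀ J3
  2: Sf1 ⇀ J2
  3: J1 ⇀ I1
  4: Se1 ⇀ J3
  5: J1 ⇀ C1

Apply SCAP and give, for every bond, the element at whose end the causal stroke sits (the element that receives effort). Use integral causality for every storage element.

#0 |J1
#1 |J2
#2 |Sf1
#3 |I1
#4 |J3
#5 |J1

#2 stroke at Sf1  (Sf1 (Sf) sets flow on bond)
#4 stroke at J3  (Se1 (Se) sets effort on bond)
#1 stroke at J2  (J3 effort already set via bond 4)
#0 stroke at J1  (J2: bond 1 brought effort, rest push out)
#3 stroke at I1  (I1 integral (f out))
#5 stroke at J1  (1-jn J1 has f-setter on 3)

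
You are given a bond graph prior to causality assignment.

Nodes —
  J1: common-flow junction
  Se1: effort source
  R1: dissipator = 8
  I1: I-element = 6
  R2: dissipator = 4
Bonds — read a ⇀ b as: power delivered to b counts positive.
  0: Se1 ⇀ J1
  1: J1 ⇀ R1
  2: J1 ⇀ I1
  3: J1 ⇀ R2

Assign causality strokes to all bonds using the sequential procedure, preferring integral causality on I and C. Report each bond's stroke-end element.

bond 0 |J1
bond 1 |J1
bond 2 |I1
bond 3 |J1

β0 |J1  (Se1 (Se) sets effort on bond)
β2 |I1  (I1: I, integral causality)
β1 |J1  (1-jn J1 has f-setter on 2)
β3 |J1  (1-jn J1 has f-setter on 2)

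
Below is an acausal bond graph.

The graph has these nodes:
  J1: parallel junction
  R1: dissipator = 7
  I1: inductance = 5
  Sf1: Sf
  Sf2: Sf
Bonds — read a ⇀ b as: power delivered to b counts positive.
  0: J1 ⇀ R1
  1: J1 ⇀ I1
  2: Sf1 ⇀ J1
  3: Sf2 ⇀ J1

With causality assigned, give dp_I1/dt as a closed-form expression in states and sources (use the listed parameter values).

bond 2 stroke→Sf1  (Sf1 fixes flow; stroke at Sf1)
bond 3 stroke→Sf2  (Sf2 fixes flow; stroke at Sf2)
bond 1 stroke→I1  (prefer integral on I1)
bond 0 stroke→J1  (J1 needs exactly one e-in)

dp_I1/dt = 7*F_Sf1 + 7*F_Sf2 - 7*p_I1/5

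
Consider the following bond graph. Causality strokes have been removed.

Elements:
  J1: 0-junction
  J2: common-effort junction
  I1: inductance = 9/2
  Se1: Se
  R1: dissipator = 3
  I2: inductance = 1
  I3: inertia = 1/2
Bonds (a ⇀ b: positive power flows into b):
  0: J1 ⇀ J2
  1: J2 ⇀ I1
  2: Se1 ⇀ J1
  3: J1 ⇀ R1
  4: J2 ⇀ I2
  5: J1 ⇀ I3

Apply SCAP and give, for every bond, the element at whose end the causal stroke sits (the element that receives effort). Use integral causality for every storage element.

#0 stroke→J2
#1 stroke→I1
#2 stroke→J1
#3 stroke→R1
#4 stroke→I2
#5 stroke→I3

β2 stroke at J1  (Se1: effort source, stroke at far end)
β0 stroke at J2  (J1 effort already set via bond 2)
β3 stroke at R1  (J1 effort already set via bond 2)
β5 stroke at I3  (common-e at J1 fixed by 2)
β1 stroke at I1  (common-e at J2 fixed by 0)
β4 stroke at I2  (common-e at J2 fixed by 0)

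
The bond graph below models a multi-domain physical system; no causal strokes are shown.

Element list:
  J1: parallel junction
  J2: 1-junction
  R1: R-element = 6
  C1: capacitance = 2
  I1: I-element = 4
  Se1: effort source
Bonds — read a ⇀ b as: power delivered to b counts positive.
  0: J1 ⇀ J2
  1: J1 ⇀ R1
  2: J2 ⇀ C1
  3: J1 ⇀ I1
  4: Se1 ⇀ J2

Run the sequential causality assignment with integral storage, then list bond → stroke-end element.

b0 stroke at J1
b1 stroke at R1
b2 stroke at J2
b3 stroke at I1
b4 stroke at J2

#4 |J2  (Se1 fixes effort; stroke away)
#2 |J2  (C1 outputs effort q/C1)
#0 |J1  (only one flow-in slot at J2)
#1 |R1  (common-e at J1 fixed by 0)
#3 |I1  (J1: bond 0 brought effort, rest push out)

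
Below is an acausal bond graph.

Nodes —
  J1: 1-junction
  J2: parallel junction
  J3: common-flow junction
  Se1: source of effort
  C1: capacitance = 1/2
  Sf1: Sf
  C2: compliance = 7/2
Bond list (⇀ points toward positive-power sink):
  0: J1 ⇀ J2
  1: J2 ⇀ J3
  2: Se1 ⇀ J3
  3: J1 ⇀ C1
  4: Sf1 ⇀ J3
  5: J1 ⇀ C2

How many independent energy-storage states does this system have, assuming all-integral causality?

#2 stroke at J3  (source Se1 imposes e)
#4 stroke at Sf1  (Sf1: flow source, stroke at near end)
#1 stroke at J3  (J3: bond 4 brought flow, rest push out)
#0 stroke at J2  (J2 needs exactly one e-in)
#3 stroke at J1  (J1 flow already set via bond 0)
#5 stroke at J1  (common-f at J1 fixed by 0)

2  (C1, C2 all integral)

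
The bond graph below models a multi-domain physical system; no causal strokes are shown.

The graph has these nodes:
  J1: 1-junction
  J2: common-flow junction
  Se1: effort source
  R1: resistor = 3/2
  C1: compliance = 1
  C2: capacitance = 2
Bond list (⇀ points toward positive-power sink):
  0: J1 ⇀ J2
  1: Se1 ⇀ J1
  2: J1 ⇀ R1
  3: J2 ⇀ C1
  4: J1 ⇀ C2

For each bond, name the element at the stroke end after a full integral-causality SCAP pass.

β1 stroke→J1  (Se1 (Se) sets effort on bond)
β3 stroke→J2  (C1 integral (e out))
β0 stroke→J1  (J2: last free bond brings flow in)
β4 stroke→J1  (C2: C, integral causality)
β2 stroke→R1  (closing 1-jn rule on J1)

β0 stroke at J1
β1 stroke at J1
β2 stroke at R1
β3 stroke at J2
β4 stroke at J1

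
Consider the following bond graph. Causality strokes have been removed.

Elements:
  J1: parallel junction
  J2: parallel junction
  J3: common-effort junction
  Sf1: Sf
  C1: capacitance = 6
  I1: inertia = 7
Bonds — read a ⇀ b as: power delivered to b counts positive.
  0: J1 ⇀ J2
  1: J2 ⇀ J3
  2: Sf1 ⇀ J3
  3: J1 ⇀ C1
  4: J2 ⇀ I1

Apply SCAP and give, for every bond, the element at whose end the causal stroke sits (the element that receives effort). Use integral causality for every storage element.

b0 |J2
b1 |J3
b2 |Sf1
b3 |J1
b4 |I1

#2 stroke→Sf1  (Sf1: flow source, stroke at near end)
#1 stroke→J3  (only one effort-in slot at J3)
#3 stroke→J1  (prefer integral on C1)
#0 stroke→J2  (0-jn J1 has e-setter on 3)
#4 stroke→I1  (0-jn J2 has e-setter on 0)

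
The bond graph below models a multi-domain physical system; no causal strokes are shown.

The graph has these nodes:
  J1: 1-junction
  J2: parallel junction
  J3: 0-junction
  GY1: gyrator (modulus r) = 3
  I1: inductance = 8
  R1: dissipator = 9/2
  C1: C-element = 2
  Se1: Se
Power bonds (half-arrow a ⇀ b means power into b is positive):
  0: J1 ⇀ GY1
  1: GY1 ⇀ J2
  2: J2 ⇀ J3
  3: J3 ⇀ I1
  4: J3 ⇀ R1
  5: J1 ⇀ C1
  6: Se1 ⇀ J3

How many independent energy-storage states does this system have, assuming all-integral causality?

#6 stroke→J3  (Se1 (Se) sets effort on bond)
#2 stroke→J2  (J3 effort already set via bond 6)
#3 stroke→I1  (common-e at J3 fixed by 6)
#4 stroke→R1  (J3: bond 6 brought effort, rest push out)
#1 stroke→GY1  (J2 effort already set via bond 2)
#0 stroke→GY1  (GY1: gyrator matches bond 1)
#5 stroke→J1  (J1 flow already set via bond 0)

2  (C1, I1 all integral)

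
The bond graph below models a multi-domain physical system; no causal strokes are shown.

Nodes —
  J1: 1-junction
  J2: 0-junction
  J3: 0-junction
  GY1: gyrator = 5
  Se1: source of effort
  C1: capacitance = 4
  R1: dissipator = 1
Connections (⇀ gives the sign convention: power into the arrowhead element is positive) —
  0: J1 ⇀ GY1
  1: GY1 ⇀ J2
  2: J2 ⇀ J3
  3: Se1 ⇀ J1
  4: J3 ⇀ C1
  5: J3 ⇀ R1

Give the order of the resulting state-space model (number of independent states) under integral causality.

#3 stroke at J1  (source Se1 imposes e)
#0 stroke at GY1  (J1: last free bond brings flow in)
#1 stroke at GY1  (through GY1, causality inverts; strokes same side of GY1)
#2 stroke at J2  (J2 needs exactly one e-in)
#4 stroke at J3  (prefer integral on C1)
#5 stroke at R1  (common-e at J3 fixed by 4)

1  (C1 all integral)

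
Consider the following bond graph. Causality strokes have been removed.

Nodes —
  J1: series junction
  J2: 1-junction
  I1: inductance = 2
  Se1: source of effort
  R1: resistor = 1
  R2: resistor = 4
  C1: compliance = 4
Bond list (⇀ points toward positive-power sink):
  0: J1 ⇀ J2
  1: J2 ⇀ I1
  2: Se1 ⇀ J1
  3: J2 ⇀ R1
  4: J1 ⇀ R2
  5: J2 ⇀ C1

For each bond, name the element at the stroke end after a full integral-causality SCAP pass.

#0 |J2
#1 |I1
#2 |J1
#3 |J2
#4 |J1
#5 |J2

#2 |J1  (Se1 (Se) sets effort on bond)
#1 |I1  (I1 outputs flow p/I1)
#0 |J2  (common-f at J2 fixed by 1)
#3 |J2  (common-f at J2 fixed by 1)
#5 |J2  (J2: bond 1 brought flow, rest push out)
#4 |J1  (1-jn J1 has f-setter on 0)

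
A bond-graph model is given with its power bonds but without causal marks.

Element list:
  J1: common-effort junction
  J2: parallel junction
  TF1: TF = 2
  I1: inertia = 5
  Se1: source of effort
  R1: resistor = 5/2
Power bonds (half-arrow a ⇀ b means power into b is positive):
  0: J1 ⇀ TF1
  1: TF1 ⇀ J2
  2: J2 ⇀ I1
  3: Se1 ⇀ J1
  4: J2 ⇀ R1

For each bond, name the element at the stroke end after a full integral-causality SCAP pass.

β0 stroke at TF1
β1 stroke at J2
β2 stroke at I1
β3 stroke at J1
β4 stroke at R1

β3 |J1  (Se1 fixes effort; stroke away)
β0 |TF1  (0-jn J1 has e-setter on 3)
β1 |J2  (through TF1, causality passes straight; one stroke at TF1)
β2 |I1  (J2: bond 1 brought effort, rest push out)
β4 |R1  (J2 effort already set via bond 1)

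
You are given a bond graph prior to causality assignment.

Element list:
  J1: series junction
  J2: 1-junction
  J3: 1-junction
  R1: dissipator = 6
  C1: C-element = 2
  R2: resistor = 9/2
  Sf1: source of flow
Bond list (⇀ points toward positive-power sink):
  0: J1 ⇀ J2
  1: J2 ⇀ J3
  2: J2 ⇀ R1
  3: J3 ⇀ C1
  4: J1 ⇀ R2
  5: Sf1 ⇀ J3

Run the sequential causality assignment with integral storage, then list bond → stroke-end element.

β0 stroke→J2
β1 stroke→J3
β2 stroke→J2
β3 stroke→J3
β4 stroke→J1
β5 stroke→Sf1

#5 stroke at Sf1  (Sf1 fixes flow; stroke at Sf1)
#1 stroke at J3  (1-jn J3 has f-setter on 5)
#3 stroke at J3  (J3: bond 5 brought flow, rest push out)
#0 stroke at J2  (J2 flow already set via bond 1)
#2 stroke at J2  (common-f at J2 fixed by 1)
#4 stroke at J1  (1-jn J1 has f-setter on 0)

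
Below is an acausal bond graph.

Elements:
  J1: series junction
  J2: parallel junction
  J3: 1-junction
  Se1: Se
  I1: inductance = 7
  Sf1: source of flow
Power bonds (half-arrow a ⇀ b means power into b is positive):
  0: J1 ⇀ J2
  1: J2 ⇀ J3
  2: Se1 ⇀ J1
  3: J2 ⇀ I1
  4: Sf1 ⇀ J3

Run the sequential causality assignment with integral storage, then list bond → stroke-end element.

#0 |J2
#1 |J3
#2 |J1
#3 |I1
#4 |Sf1

β2 stroke→J1  (source Se1 imposes e)
β4 stroke→Sf1  (Sf1: flow source, stroke at near end)
β0 stroke→J2  (only one flow-in slot at J1)
β1 stroke→J3  (J2: bond 0 brought effort, rest push out)
β3 stroke→I1  (common-e at J2 fixed by 0)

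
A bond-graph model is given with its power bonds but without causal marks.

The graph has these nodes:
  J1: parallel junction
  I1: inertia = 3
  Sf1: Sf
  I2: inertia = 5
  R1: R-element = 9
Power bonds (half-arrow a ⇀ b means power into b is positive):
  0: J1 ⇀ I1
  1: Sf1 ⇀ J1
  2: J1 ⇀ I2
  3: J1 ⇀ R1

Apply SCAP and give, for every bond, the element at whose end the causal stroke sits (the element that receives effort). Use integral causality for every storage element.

#0 stroke at I1
#1 stroke at Sf1
#2 stroke at I2
#3 stroke at J1

β1 →Sf1  (source Sf1 imposes f)
β0 →I1  (prefer integral on I1)
β2 →I2  (I2: I, integral causality)
β3 →J1  (only one effort-in slot at J1)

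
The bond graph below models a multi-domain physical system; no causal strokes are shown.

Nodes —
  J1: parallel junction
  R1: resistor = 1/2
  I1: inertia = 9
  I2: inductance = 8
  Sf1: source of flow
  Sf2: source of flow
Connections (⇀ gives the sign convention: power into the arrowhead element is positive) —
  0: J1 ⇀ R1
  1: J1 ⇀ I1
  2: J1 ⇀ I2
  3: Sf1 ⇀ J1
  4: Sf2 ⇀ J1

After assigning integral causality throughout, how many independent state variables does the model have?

2  (I1, I2 all integral)

b3 →Sf1  (Sf1: flow source, stroke at near end)
b4 →Sf2  (Sf2: flow source, stroke at near end)
b1 →I1  (I1: I, integral causality)
b2 →I2  (I2 outputs flow p/I2)
b0 →J1  (closing 0-jn rule on J1)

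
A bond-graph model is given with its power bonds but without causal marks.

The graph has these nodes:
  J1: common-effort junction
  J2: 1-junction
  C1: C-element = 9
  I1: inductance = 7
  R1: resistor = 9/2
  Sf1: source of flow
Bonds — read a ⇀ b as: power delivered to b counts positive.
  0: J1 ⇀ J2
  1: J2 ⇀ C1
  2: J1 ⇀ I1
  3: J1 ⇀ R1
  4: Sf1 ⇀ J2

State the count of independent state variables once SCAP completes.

2  (C1, I1 all integral)

β4 stroke at Sf1  (source Sf1 imposes f)
β0 stroke at J2  (common-f at J2 fixed by 4)
β1 stroke at J2  (J2: bond 4 brought flow, rest push out)
β2 stroke at I1  (prefer integral on I1)
β3 stroke at J1  (J1 needs exactly one e-in)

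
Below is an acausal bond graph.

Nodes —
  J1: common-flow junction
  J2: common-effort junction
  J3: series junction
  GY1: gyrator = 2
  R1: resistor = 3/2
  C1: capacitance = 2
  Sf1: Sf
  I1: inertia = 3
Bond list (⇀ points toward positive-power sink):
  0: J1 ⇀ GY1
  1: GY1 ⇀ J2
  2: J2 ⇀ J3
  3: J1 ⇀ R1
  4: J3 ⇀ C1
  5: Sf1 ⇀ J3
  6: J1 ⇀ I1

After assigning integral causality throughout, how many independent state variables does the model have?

#5 stroke→Sf1  (Sf1 fixes flow; stroke at Sf1)
#2 stroke→J3  (J3 flow already set via bond 5)
#4 stroke→J3  (J3 flow already set via bond 5)
#1 stroke→J2  (J2 needs exactly one e-in)
#0 stroke→J1  (GY GY1: same side as bond 1)
#6 stroke→I1  (prefer integral on I1)
#3 stroke→J1  (J1: bond 6 brought flow, rest push out)

2  (C1, I1 all integral)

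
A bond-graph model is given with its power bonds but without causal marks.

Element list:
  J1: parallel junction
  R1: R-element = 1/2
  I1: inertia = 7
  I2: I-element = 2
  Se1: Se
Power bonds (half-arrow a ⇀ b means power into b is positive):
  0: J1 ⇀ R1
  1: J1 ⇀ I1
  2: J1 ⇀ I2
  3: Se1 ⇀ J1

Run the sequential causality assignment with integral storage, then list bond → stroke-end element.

β0 →R1
β1 →I1
β2 →I2
β3 →J1

β3 |J1  (Se1: effort source, stroke at far end)
β0 |R1  (0-jn J1 has e-setter on 3)
β1 |I1  (J1 effort already set via bond 3)
β2 |I2  (J1: bond 3 brought effort, rest push out)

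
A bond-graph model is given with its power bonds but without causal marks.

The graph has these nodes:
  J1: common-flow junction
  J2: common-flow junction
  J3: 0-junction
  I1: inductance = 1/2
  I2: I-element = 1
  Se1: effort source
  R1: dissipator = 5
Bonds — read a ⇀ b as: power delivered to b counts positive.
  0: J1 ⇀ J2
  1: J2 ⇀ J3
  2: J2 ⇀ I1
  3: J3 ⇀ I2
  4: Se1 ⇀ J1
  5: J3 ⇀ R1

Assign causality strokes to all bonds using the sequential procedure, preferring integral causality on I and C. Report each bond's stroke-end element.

#0 →J2
#1 →J2
#2 →I1
#3 →I2
#4 →J1
#5 →J3

#4 stroke→J1  (Se1 (Se) sets effort on bond)
#0 stroke→J2  (only one flow-in slot at J1)
#2 stroke→I1  (prefer integral on I1)
#1 stroke→J2  (1-jn J2 has f-setter on 2)
#3 stroke→I2  (I2 integral (f out))
#5 stroke→J3  (J3 needs exactly one e-in)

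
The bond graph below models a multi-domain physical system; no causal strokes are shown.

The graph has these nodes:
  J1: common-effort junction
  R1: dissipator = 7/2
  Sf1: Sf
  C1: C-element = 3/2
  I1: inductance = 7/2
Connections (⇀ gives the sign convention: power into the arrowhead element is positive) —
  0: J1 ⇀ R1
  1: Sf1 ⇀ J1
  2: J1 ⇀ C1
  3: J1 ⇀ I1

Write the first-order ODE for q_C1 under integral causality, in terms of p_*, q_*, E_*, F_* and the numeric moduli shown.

bond 1 |Sf1  (Sf1: flow source, stroke at near end)
bond 2 |J1  (C1 outputs effort q/C1)
bond 0 |R1  (J1: bond 2 brought effort, rest push out)
bond 3 |I1  (J1: bond 2 brought effort, rest push out)

dq_C1/dt = F_Sf1 - 2*p_I1/7 - 4*q_C1/21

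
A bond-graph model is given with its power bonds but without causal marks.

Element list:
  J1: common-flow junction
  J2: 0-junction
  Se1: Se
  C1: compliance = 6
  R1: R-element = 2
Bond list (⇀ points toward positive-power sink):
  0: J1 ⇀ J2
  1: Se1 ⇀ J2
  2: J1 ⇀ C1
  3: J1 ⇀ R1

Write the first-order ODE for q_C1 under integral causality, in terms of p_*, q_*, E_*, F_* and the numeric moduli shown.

dq_C1/dt = -E_Se1/2 - q_C1/12

bond 1 →J2  (Se1 fixes effort; stroke away)
bond 0 →J1  (common-e at J2 fixed by 1)
bond 2 →J1  (C1: C, integral causality)
bond 3 →R1  (only one flow-in slot at J1)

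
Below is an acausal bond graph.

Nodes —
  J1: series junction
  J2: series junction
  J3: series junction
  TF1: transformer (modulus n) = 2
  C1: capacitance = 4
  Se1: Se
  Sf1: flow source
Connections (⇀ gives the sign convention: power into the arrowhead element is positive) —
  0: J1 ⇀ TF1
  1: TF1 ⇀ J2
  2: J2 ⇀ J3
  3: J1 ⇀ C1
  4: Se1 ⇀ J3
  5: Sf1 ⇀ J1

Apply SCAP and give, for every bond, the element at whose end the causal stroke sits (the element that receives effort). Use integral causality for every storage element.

#0 |J1
#1 |TF1
#2 |J2
#3 |J1
#4 |J3
#5 |Sf1

bond 4 stroke→J3  (Se1 fixes effort; stroke away)
bond 5 stroke→Sf1  (Sf1: flow source, stroke at near end)
bond 0 stroke→J1  (J1 flow already set via bond 5)
bond 3 stroke→J1  (J1 flow already set via bond 5)
bond 2 stroke→J2  (only one flow-in slot at J3)
bond 1 stroke→TF1  (TF1: transformer flips bond 0)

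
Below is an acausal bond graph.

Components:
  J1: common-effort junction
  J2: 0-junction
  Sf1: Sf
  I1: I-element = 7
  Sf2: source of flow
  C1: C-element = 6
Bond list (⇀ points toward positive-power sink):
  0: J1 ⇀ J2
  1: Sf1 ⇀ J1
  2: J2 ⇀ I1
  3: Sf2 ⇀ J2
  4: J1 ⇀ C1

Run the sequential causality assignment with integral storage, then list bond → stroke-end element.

b1 →Sf1  (Sf1 fixes flow; stroke at Sf1)
b3 →Sf2  (Sf2 fixes flow; stroke at Sf2)
b2 →I1  (prefer integral on I1)
b0 →J2  (J2 needs exactly one e-in)
b4 →J1  (only one effort-in slot at J1)

b0 |J2
b1 |Sf1
b2 |I1
b3 |Sf2
b4 |J1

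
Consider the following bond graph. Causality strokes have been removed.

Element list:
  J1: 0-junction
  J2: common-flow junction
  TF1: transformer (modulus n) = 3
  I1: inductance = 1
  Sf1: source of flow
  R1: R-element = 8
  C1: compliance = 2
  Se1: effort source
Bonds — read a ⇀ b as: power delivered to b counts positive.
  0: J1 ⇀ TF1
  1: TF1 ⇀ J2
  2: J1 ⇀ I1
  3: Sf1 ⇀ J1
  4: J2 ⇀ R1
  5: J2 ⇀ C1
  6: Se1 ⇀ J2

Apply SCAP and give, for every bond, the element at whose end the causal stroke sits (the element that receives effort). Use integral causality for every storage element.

bond 0 stroke at J1
bond 1 stroke at TF1
bond 2 stroke at I1
bond 3 stroke at Sf1
bond 4 stroke at J2
bond 5 stroke at J2
bond 6 stroke at J2

β3 →Sf1  (Sf1 (Sf) sets flow on bond)
β6 →J2  (Se1 (Se) sets effort on bond)
β2 →I1  (prefer integral on I1)
β0 →J1  (closing 0-jn rule on J1)
β1 →TF1  (through TF1, causality passes straight; one stroke at TF1)
β4 →J2  (J2: bond 1 brought flow, rest push out)
β5 →J2  (1-jn J2 has f-setter on 1)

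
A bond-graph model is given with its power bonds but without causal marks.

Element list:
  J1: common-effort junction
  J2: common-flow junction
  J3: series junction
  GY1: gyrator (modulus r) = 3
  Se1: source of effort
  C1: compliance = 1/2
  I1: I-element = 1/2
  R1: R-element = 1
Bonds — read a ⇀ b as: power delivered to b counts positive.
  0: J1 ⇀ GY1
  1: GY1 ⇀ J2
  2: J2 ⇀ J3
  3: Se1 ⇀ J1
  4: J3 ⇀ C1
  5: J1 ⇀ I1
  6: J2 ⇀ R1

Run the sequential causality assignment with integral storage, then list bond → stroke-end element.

#0 stroke at GY1
#1 stroke at GY1
#2 stroke at J2
#3 stroke at J1
#4 stroke at J3
#5 stroke at I1
#6 stroke at J2

β3 stroke at J1  (Se1 (Se) sets effort on bond)
β0 stroke at GY1  (J1: bond 3 brought effort, rest push out)
β5 stroke at I1  (common-e at J1 fixed by 3)
β1 stroke at GY1  (GY1 both-in/both-out from 0)
β2 stroke at J2  (common-f at J2 fixed by 1)
β6 stroke at J2  (common-f at J2 fixed by 1)
β4 stroke at J3  (common-f at J3 fixed by 2)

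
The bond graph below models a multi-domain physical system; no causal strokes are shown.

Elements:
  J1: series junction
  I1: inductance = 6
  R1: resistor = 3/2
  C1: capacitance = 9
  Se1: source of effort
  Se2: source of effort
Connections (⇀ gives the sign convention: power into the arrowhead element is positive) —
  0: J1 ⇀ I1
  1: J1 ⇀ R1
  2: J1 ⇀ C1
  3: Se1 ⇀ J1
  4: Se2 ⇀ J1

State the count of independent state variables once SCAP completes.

b3 →J1  (source Se1 imposes e)
b4 →J1  (source Se2 imposes e)
b0 →I1  (I1 outputs flow p/I1)
b1 →J1  (J1: bond 0 brought flow, rest push out)
b2 →J1  (J1: bond 0 brought flow, rest push out)

2  (C1, I1 all integral)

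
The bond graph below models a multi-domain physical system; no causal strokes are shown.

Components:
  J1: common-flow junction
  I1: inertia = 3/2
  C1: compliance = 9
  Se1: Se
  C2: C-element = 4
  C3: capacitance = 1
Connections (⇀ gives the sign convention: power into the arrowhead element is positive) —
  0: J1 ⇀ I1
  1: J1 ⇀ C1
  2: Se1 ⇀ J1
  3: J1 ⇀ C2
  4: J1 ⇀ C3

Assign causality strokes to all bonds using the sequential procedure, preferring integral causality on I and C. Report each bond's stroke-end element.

bond 2 →J1  (source Se1 imposes e)
bond 0 →I1  (I1 outputs flow p/I1)
bond 1 →J1  (common-f at J1 fixed by 0)
bond 3 →J1  (J1 flow already set via bond 0)
bond 4 →J1  (1-jn J1 has f-setter on 0)

bond 0 stroke at I1
bond 1 stroke at J1
bond 2 stroke at J1
bond 3 stroke at J1
bond 4 stroke at J1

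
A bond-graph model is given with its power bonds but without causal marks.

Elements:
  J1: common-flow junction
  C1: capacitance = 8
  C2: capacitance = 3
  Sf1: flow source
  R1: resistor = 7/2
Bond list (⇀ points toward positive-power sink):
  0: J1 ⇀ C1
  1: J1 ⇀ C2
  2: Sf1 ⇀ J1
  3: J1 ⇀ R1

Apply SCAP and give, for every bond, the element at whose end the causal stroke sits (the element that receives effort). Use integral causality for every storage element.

β2 stroke→Sf1  (Sf1 fixes flow; stroke at Sf1)
β0 stroke→J1  (J1: bond 2 brought flow, rest push out)
β1 stroke→J1  (1-jn J1 has f-setter on 2)
β3 stroke→J1  (J1 flow already set via bond 2)

bond 0 stroke→J1
bond 1 stroke→J1
bond 2 stroke→Sf1
bond 3 stroke→J1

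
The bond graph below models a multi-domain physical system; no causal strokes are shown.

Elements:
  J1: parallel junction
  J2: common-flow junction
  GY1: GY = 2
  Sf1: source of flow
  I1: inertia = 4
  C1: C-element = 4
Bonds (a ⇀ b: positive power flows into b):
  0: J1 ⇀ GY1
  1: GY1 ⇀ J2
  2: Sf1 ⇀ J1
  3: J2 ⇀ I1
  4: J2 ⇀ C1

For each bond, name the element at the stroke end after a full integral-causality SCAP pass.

#0 |J1
#1 |J2
#2 |Sf1
#3 |I1
#4 |J2

#2 stroke→Sf1  (Sf1 fixes flow; stroke at Sf1)
#0 stroke→J1  (only one effort-in slot at J1)
#1 stroke→J2  (GY1 both-in/both-out from 0)
#3 stroke→I1  (I1: I, integral causality)
#4 stroke→J2  (1-jn J2 has f-setter on 3)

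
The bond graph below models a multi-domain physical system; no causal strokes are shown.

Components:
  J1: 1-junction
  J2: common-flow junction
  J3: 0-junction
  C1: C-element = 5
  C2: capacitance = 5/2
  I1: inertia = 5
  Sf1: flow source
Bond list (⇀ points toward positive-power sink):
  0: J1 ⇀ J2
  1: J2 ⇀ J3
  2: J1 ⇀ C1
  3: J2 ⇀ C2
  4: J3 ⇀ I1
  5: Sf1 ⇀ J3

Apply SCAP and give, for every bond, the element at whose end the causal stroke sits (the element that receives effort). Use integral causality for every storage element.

bond 5 →Sf1  (Sf1 (Sf) sets flow on bond)
bond 2 →J1  (C1 outputs effort q/C1)
bond 0 →J2  (closing 1-jn rule on J1)
bond 3 →J2  (C2 integral (e out))
bond 1 →J3  (J2 needs exactly one f-in)
bond 4 →I1  (0-jn J3 has e-setter on 1)

b0 |J2
b1 |J3
b2 |J1
b3 |J2
b4 |I1
b5 |Sf1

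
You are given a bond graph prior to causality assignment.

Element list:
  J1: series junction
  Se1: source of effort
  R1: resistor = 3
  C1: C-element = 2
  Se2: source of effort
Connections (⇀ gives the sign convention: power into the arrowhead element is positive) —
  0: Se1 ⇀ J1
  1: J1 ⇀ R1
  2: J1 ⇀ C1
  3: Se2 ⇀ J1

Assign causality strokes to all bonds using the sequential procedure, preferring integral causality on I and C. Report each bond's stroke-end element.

#0 stroke at J1  (source Se1 imposes e)
#3 stroke at J1  (Se2 (Se) sets effort on bond)
#2 stroke at J1  (C1 outputs effort q/C1)
#1 stroke at R1  (J1 needs exactly one f-in)

#0 |J1
#1 |R1
#2 |J1
#3 |J1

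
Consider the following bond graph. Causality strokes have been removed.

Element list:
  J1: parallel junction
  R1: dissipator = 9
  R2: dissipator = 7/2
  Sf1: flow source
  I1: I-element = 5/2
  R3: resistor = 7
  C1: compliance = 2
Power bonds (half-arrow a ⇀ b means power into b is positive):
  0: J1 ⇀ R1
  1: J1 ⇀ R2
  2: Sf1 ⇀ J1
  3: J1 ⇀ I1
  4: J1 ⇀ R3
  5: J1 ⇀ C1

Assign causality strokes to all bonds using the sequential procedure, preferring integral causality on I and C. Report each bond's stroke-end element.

bond 0 stroke→R1
bond 1 stroke→R2
bond 2 stroke→Sf1
bond 3 stroke→I1
bond 4 stroke→R3
bond 5 stroke→J1

b2 stroke→Sf1  (source Sf1 imposes f)
b3 stroke→I1  (I1 integral (f out))
b5 stroke→J1  (C1 outputs effort q/C1)
b0 stroke→R1  (common-e at J1 fixed by 5)
b1 stroke→R2  (J1 effort already set via bond 5)
b4 stroke→R3  (J1: bond 5 brought effort, rest push out)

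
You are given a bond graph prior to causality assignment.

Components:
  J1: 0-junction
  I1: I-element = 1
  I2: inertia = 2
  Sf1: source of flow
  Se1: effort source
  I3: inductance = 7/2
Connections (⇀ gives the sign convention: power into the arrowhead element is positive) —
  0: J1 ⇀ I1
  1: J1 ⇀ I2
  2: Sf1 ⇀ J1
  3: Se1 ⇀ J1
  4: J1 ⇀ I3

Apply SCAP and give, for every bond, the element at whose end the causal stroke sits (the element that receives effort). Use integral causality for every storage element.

#0 →I1
#1 →I2
#2 →Sf1
#3 →J1
#4 →I3

#2 stroke at Sf1  (Sf1 fixes flow; stroke at Sf1)
#3 stroke at J1  (Se1: effort source, stroke at far end)
#0 stroke at I1  (J1: bond 3 brought effort, rest push out)
#1 stroke at I2  (0-jn J1 has e-setter on 3)
#4 stroke at I3  (common-e at J1 fixed by 3)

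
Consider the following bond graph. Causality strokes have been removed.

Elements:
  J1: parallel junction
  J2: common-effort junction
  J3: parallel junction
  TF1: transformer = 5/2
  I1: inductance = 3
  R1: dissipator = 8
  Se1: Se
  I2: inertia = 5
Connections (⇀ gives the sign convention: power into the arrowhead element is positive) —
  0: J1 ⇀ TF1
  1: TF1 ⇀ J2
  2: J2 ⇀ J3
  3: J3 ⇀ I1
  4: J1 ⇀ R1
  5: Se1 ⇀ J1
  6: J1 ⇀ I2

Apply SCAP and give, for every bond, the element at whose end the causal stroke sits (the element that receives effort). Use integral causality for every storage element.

bond 5 →J1  (Se1 (Se) sets effort on bond)
bond 0 →TF1  (0-jn J1 has e-setter on 5)
bond 4 →R1  (common-e at J1 fixed by 5)
bond 6 →I2  (0-jn J1 has e-setter on 5)
bond 1 →J2  (TF1 one-in-one-out from 0)
bond 2 →J3  (0-jn J2 has e-setter on 1)
bond 3 →I1  (0-jn J3 has e-setter on 2)

bond 0 |TF1
bond 1 |J2
bond 2 |J3
bond 3 |I1
bond 4 |R1
bond 5 |J1
bond 6 |I2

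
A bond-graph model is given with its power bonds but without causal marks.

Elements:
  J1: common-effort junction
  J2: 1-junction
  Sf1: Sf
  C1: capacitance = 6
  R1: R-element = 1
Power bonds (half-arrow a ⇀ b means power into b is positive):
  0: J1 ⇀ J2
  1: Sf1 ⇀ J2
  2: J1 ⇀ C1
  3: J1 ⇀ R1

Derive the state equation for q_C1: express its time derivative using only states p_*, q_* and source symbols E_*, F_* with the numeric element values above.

β1 →Sf1  (source Sf1 imposes f)
β0 →J2  (1-jn J2 has f-setter on 1)
β2 →J1  (prefer integral on C1)
β3 →R1  (J1 effort already set via bond 2)

dq_C1/dt = -F_Sf1 - q_C1/6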